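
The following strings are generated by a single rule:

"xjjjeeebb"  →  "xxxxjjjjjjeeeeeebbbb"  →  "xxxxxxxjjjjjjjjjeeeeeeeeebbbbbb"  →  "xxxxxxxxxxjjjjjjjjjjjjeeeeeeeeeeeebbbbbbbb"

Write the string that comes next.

xxxxxxxxxxxxxjjjjjjjjjjjjjjjeeeeeeeeeeeeeeebbbbbbbbbb

Term n consists of 3n-2 x's, followed by 3n j's, followed by 3n e's, followed by 2n b's (n = 1, 2, …).
For the next term, n = 5, so the run lengths are 13, 15, 15, 10.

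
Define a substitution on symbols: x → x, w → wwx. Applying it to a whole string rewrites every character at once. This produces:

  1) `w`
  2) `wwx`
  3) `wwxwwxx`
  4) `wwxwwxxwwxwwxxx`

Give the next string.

Applying the rule to each of the 15 symbols of wwxwwxxwwxwwxxx gives the pieces wwx wwx x wwx wwx x x wwx wwx x wwx wwx x x x, which concatenate to the answer.

wwxwwxxwwxwwxxxwwxwwxxwwxwwxxxx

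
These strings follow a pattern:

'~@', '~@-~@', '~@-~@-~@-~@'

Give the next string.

Each string is two copies of the previous one joined by '-'.
So the next term is two copies of ~@-~@-~@-~@ with '-' between the halves.

~@-~@-~@-~@-~@-~@-~@-~@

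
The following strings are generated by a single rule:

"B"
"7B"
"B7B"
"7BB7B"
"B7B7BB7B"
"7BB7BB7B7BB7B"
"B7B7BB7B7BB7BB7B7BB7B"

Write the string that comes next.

Each term (from the third on) is the two preceding terms concatenated in order: term 3 = B·7B = B7B.
Continuing: 7BB7BB7B7BB7B · B7B7BB7B7BB7BB7B7BB7B gives term 8.

7BB7BB7B7BB7BB7B7BB7B7BB7BB7B7BB7B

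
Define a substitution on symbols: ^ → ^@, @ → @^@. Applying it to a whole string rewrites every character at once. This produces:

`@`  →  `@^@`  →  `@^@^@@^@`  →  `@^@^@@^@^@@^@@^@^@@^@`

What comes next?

@^@^@@^@^@@^@@^@^@@^@^@@^@@^@^@@^@@^@^@@^@^@@^@@^@^@@^@

Replace each of the 21 characters of @^@^@@^@^@@^@@^@^@@^@ in place — @^@ ^@ @^@ ^@ @^@ @^@ ^@ @^@ ^@ @^@ @^@ ^@ @^@ @^@ ^@ @^@ ^@ @^@ @^@ ^@ @^@ — and concatenate.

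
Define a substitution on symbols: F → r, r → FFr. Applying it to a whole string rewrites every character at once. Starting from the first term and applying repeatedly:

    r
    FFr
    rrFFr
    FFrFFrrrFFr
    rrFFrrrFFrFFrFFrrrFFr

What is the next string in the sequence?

FFrFFrrrFFrFFrFFrrrFFrrrFFrrrFFrFFrFFrrrFFr

φ(rrFFrrrFFrFFrFFrrrFFr) expands symbol-by-symbol to FFr FFr r r FFr FFr FFr r r FFr r r FFr r r FFr FFr FFr r r FFr; joining the 21 pieces gives the next term.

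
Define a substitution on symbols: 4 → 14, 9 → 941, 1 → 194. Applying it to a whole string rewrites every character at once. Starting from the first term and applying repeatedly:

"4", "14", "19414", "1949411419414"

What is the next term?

1949411494114194194141949411419414

Applying the rule to each of the 13 symbols of 1949411419414 gives the pieces 194 941 14 941 14 194 194 14 194 941 14 194 14, which concatenate to the answer.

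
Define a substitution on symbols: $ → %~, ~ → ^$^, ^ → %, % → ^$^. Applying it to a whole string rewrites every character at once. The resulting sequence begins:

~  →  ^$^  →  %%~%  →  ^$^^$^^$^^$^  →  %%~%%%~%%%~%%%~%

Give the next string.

Rewriting the 16 symbols of %%~%%%~%%%~%%%~% one by one yields ^$^ ^$^ ^$^ ^$^ ^$^ ^$^ ^$^ ^$^ ^$^ ^$^ ^$^ ^$^ ^$^ ^$^ ^$^ ^$^; concatenated:

^$^^$^^$^^$^^$^^$^^$^^$^^$^^$^^$^^$^^$^^$^^$^^$^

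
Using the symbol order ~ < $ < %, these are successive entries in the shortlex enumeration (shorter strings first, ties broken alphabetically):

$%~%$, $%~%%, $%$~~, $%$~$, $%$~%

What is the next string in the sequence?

$%$$~

Find the rightmost character of $%$~% below %, bump it to the next letter, and reset everything to its right to ~.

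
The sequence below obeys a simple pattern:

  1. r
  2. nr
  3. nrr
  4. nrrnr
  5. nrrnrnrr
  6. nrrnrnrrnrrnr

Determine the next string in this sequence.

nrrnrnrrnrrnrnrrnrnrr

Each term (from the third on) is the previous term followed by the one before it: term 3 = nr·r = nrr.
The next term joins nrrnrnrrnrrnr and nrrnrnrr.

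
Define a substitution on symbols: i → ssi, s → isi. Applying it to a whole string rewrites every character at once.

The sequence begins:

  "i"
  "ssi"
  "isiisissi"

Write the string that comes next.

Rewriting each symbol of isiisissi: i→ssi, s→isi, i→ssi, i→ssi, s→isi, i→ssi, s→isi, s→isi, i→ssi, which concatenates to ssi isi ssi ssi isi ssi isi isi ssi.

ssiisississiisissiisiisissi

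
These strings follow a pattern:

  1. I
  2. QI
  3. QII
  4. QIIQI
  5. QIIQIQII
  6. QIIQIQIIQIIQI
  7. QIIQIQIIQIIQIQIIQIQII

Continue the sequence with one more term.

This is a Fibonacci-style word recurrence s(k) = s(k−1)·s(k−2): e.g. QI·I = QII.
So term 8 is QIIQIQIIQIIQIQIIQIQII·QIIQIQIIQIIQI.

QIIQIQIIQIIQIQIIQIQIIQIIQIQIIQIIQI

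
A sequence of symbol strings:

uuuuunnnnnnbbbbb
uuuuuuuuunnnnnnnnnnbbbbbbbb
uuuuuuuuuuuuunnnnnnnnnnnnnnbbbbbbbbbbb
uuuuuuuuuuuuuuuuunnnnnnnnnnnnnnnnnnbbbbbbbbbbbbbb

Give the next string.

uuuuuuuuuuuuuuuuuuuuunnnnnnnnnnnnnnnnnnnnnnbbbbbbbbbbbbbbbbb

Each string has the form u^{4n+1} n^{4n+2} b^{3n+2} (n = 1, 2, …).
For the next term, n = 5, so the run lengths are 21, 22, 17.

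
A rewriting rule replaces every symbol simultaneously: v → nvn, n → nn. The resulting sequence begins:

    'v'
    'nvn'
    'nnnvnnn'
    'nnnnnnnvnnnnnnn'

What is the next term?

Rewriting the 15 symbols of nnnnnnnvnnnnnnn one by one yields nn nn nn nn nn nn nn nvn nn nn nn nn nn nn nn; concatenated:

nnnnnnnnnnnnnnnvnnnnnnnnnnnnnnn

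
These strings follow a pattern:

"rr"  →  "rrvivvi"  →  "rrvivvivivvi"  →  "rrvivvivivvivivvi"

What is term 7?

rrvivvivivvivivvivivvivivvivivvi

Each term is the previous one with vivvi appended.
From rrvivvivivvivivvi, 3 further steps: rrvivvivivvivivvi → rrvivvivivvivivvivivvi → rrvivvivivvivivvivivvivivvi → (answer).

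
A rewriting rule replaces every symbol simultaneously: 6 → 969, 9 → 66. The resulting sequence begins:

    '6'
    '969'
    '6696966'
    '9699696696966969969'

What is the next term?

φ(9699696696966969969) expands symbol-by-symbol to 66 969 66 66 969 66 969 969 66 969 66 969 969 66 969 66 66 969 66; joining the 19 pieces gives the next term.

66969666696966969969669696696996966969666696966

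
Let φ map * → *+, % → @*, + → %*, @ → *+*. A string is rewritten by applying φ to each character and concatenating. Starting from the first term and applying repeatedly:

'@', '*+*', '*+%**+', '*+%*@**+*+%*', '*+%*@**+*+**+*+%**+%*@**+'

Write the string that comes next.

*+%*@**+*+**+*+%**+%**+*+%**+%*@**+*+%*@**+*+**+*+%*

Applying the rule to each of the 25 symbols of *+%*@**+*+**+*+%**+%*@**+ gives the pieces *+ %* @* *+ *+* *+ *+ %* *+ %* *+ *+ %* *+ %* @* *+ *+ %* @* *+ *+* *+ *+ %*, which concatenate to the answer.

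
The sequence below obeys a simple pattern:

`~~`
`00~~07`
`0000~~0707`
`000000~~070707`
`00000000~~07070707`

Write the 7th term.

s(k+1) = 00·s(k)·07, so each term gains 00 as a prefix and 07 as a suffix.
From 00000000~~07070707, 2 further steps: 00000000~~07070707 → 0000000000~~0707070707 → (answer).

000000000000~~070707070707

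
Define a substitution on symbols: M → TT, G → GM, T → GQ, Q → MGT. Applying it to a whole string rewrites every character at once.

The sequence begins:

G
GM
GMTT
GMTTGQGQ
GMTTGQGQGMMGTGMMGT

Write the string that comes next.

Applying the rule to each of the 18 symbols of GMTTGQGQGMMGTGMMGT gives the pieces GM TT GQ GQ GM MGT GM MGT GM TT TT GM GQ GM TT TT GM GQ, which concatenate to the answer.

GMTTGQGQGMMGTGMMGTGMTTTTGMGQGMTTTTGMGQ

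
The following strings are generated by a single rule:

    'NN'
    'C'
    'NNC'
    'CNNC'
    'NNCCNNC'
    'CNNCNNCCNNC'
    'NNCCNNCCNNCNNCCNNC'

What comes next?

CNNCNNCCNNCNNCCNNCCNNCNNCCNNC

Each term (from the third on) is the two preceding terms concatenated in order: term 3 = NN·C = NNC.
Continuing: CNNCNNCCNNC · NNCCNNCCNNCNNCCNNC gives term 8.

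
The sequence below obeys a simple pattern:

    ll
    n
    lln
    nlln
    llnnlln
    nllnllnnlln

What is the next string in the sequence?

Each term (from the third on) is the two preceding terms concatenated in order: term 3 = ll·n = lln.
Continuing: llnnlln · nllnllnnlln gives term 7.

llnnllnnllnllnnlln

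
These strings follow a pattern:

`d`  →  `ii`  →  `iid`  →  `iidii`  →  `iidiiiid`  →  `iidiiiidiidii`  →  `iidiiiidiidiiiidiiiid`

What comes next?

iidiiiidiidiiiidiiiidiidiiiidiidii

Each term (from the third on) is the previous term followed by the one before it: term 3 = ii·d = iid.
So term 8 is iidiiiidiidiiiidiiiid·iidiiiidiidii.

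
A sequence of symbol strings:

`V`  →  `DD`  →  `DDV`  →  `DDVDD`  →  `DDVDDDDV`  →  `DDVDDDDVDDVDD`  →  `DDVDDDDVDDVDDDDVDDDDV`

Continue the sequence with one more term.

DDVDDDDVDDVDDDDVDDDDVDDVDDDDVDDVDD

From term 3 onward, concatenate the last term with the second-to-last: DD·V = DDV, DDV·DD = DDVDD, …
So term 8 is DDVDDDDVDDVDDDDVDDDDV·DDVDDDDVDDVDD.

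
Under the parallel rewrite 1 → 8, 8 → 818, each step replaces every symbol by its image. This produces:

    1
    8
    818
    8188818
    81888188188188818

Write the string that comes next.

Rewriting the 17 symbols of 81888188188188818 one by one yields 818 8 818 818 818 8 818 818 8 818 818 8 818 818 818 8 818; concatenated:

81888188188188818818881881888188188188818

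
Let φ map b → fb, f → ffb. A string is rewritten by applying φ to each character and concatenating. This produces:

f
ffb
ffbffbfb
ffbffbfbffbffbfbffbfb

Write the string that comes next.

Replace each of the 21 characters of ffbffbfbffbffbfbffbfb in place — ffb ffb fb ffb ffb fb ffb fb ffb ffb fb ffb ffb fb ffb fb ffb ffb fb ffb fb — and concatenate.

ffbffbfbffbffbfbffbfbffbffbfbffbffbfbffbfbffbffbfbffbfb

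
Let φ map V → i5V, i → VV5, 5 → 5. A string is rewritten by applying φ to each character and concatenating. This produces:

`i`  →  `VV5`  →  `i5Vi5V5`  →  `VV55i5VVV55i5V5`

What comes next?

Applying the rule to each of the 15 symbols of VV55i5VVV55i5V5 gives the pieces i5V i5V 5 5 VV5 5 i5V i5V i5V 5 5 VV5 5 i5V 5, which concatenate to the answer.

i5Vi5V55VV55i5Vi5Vi5V55VV55i5V5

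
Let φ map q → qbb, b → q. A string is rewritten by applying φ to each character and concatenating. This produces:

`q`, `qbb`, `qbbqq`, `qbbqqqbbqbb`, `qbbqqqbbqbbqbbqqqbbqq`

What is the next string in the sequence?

qbbqqqbbqbbqbbqqqbbqqqbbqqqbbqbbqbbqqqbbqbb

Replace each of the 21 characters of qbbqqqbbqbbqbbqqqbbqq in place — qbb q q qbb qbb qbb q q qbb q q qbb q q qbb qbb qbb q q qbb qbb — and concatenate.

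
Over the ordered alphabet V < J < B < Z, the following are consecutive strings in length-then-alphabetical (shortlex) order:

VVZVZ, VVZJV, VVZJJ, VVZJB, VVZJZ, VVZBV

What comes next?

The successor of VVZBV increments the rightmost position that isn't already Z and resets every position after it to V.

VVZBJ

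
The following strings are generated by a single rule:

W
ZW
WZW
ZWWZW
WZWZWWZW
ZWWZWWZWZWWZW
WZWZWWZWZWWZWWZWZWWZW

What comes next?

Each term (from the third on) is the two preceding terms concatenated in order: term 3 = W·ZW = WZW.
So term 8 is ZWWZWWZWZWWZW·WZWZWWZWZWWZWWZWZWWZW.

ZWWZWWZWZWWZWWZWZWWZWZWWZWWZWZWWZW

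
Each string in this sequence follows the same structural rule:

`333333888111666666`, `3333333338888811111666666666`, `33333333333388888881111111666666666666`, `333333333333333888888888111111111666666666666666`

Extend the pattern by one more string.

3333333333333333338888888888811111111111666666666666666666

Each string has the form 3^{3n+3} 8^{2n+1} 1^{2n+1} 6^{3n+3} (n = 1, 2, …).
Setting n = 5 gives 18, 11, 11, 18 characters in each block.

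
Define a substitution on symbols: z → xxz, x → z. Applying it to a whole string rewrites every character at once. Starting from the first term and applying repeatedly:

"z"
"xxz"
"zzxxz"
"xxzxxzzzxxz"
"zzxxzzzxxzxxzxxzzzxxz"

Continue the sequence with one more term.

xxzxxzzzxxzxxzxxzzzxxzzzxxzzzxxzxxzxxzzzxxz

φ(zzxxzzzxxzxxzxxzzzxxz) expands symbol-by-symbol to xxz xxz z z xxz xxz xxz z z xxz z z xxz z z xxz xxz xxz z z xxz; joining the 21 pieces gives the next term.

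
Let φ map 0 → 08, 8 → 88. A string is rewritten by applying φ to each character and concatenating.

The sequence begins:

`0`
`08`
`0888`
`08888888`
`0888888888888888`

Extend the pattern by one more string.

08888888888888888888888888888888

Replace each of the 16 characters of 0888888888888888 in place — 08 88 88 88 88 88 88 88 88 88 88 88 88 88 88 88 — and concatenate.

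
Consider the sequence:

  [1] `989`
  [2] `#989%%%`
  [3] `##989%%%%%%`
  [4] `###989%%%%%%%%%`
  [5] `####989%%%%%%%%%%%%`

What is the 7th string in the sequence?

######989%%%%%%%%%%%%%%%%%%

Every step adds # to the front and %%% to the end of the previous string.
From ####989%%%%%%%%%%%%, 2 further steps: ####989%%%%%%%%%%%% → #####989%%%%%%%%%%%%%%% → (answer).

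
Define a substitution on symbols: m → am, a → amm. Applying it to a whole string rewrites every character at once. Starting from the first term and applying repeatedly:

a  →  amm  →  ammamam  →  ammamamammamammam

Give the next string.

φ(ammamamammamammam) expands symbol-by-symbol to amm am am amm am amm am amm am am amm am amm am am amm am; joining the 17 pieces gives the next term.

ammamamammamammamammamamammamammamamammam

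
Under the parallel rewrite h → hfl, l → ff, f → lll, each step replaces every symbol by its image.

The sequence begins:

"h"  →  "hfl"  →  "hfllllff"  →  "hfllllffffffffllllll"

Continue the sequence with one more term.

Applying the rule to each of the 20 symbols of hfllllffffffffllllll gives the pieces hfl lll ff ff ff ff lll lll lll lll lll lll lll lll ff ff ff ff ff ff, which concatenate to the answer.

hfllllffffffffllllllllllllllllllllllllffffffffffff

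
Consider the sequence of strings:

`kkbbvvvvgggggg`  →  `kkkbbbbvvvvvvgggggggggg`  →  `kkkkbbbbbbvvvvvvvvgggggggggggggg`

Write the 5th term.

Each string has the form k^{n} b^{2n-2} v^{2n} g^{4n-2}, where the shown terms are n = 2, 3, 4.
At n = 6 the blocks have lengths 6, 10, 12, 22.

kkkkkkbbbbbbbbbbvvvvvvvvvvvvgggggggggggggggggggggg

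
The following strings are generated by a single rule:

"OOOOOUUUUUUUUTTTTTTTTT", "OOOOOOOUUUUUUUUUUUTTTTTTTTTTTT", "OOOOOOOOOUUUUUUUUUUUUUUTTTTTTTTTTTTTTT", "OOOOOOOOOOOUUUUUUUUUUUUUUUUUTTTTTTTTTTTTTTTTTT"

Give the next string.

OOOOOOOOOOOOOUUUUUUUUUUUUUUUUUUUUTTTTTTTTTTTTTTTTTTTTT

Each string has the form O^{2n-1} U^{3n-1} T^{3n}, where the shown terms are n = 3, 4, 5, 6.
Setting n = 7 gives 13, 20, 21 characters in each block.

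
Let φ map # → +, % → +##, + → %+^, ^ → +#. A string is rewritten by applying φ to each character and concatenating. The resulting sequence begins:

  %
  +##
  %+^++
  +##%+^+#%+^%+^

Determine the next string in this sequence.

Replace each of the 14 characters of +##%+^+#%+^%+^ in place — %+^ + + +## %+^ +# %+^ + +## %+^ +# +## %+^ +# — and concatenate.

%+^+++##%+^+#%+^++##%+^+#+##%+^+#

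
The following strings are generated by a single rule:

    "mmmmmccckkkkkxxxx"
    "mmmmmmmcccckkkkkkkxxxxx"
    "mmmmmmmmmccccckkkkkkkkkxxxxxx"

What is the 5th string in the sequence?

mmmmmmmmmmmmmccccccckkkkkkkkkkkkkxxxxxxxx

Each string has the form m^{2n+1} c^{n+1} k^{2n+1} x^{n+2}, where the shown terms are n = 2, 3, 4.
Setting n = 6 gives 13, 7, 13, 8 characters in each block.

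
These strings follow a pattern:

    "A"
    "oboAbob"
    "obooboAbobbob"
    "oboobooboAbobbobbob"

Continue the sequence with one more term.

Every step adds obo to the front and bob to the end of the previous string.
Applying this once more to oboobooboAbobbobbob:

obooboobooboAbobbobbobbob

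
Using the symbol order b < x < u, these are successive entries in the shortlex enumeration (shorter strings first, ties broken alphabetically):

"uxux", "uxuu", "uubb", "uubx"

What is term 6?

uuxb

Advancing 2 positions from uubx through uubx → uubu reaches term 6.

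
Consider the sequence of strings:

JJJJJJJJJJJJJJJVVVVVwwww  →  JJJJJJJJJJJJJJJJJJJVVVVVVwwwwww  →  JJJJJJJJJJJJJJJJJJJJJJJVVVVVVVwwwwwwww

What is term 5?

JJJJJJJJJJJJJJJJJJJJJJJJJJJJJJJVVVVVVVVVwwwwwwwwwwww

Reading off run lengths: J runs 15, 19, 23; V runs 5, 6, 7; w runs 4, 6, 8 — each is linear in n, where the shown terms are n = 3, 4, 5.
Setting n = 7 gives 31, 9, 12 characters in each block.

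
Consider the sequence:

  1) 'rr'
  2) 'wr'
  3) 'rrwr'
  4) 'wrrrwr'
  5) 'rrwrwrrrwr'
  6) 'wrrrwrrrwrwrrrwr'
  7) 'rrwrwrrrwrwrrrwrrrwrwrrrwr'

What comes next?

wrrrwrrrwrwrrrwrrrwrwrrrwrwrrrwrrrwrwrrrwr

From term 3 onward, concatenate the second-to-last term with the last: rr·wr = rrwr, wr·rrwr = wrrrwr, …
So term 8 is wrrrwrrrwrwrrrwr·rrwrwrrrwrwrrrwrrrwrwrrrwr.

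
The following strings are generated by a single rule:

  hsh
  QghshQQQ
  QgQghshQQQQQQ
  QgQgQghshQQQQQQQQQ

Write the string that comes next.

QgQgQgQghshQQQQQQQQQQQQ

Every step adds Qg to the front and QQQ to the end of the previous string.
So the next term is Qg·QgQgQghshQQQQQQQQQ·QQQ.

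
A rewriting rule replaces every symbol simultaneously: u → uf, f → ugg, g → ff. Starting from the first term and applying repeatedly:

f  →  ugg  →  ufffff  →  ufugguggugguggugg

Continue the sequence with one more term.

Rewriting the 17 symbols of ufugguggugguggugg one by one yields uf ugg uf ff ff uf ff ff uf ff ff uf ff ff uf ff ff; concatenated:

ufuggufffffufffffufffffufffffufffff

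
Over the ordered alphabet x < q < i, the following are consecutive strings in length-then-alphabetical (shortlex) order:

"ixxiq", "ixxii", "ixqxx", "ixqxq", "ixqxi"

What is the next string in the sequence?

ixqqx

Treat ixqxi as a base-3 numeral over the given alphabet and add one, carrying through any trailing i's.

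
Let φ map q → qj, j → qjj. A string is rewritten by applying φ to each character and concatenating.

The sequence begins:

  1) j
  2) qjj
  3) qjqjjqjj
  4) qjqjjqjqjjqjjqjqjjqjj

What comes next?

Rewriting the 21 symbols of qjqjjqjqjjqjjqjqjjqjj one by one yields qj qjj qj qjj qjj qj qjj qj qjj qjj qj qjj qjj qj qjj qj qjj qjj qj qjj qjj; concatenated:

qjqjjqjqjjqjjqjqjjqjqjjqjjqjqjjqjjqjqjjqjqjjqjjqjqjjqjj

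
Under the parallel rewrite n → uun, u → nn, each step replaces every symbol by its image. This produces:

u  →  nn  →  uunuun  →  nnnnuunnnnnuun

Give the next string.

φ(nnnnuunnnnnuun) expands symbol-by-symbol to uun uun uun uun nn nn uun uun uun uun uun nn nn uun; joining the 14 pieces gives the next term.

uunuunuunuunnnnnuunuunuunuunuunnnnnuun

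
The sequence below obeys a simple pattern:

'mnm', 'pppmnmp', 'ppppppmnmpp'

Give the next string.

s(k+1) = ppp·s(k)·p, so each term gains ppp as a prefix and p as a suffix.
Applying this once more to ppppppmnmpp:

pppppppppmnmppp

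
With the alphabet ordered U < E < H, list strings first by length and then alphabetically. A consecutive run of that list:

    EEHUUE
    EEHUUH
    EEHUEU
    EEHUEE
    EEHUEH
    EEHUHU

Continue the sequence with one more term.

Treat EEHUHU as a base-3 numeral over the given alphabet and add one, carrying through any trailing H's.

EEHUHE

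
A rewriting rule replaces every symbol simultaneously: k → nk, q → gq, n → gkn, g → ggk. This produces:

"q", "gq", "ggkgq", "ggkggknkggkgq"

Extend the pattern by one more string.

Replace each of the 13 characters of ggkggknkggkgq in place — ggk ggk nk ggk ggk nk gkn nk ggk ggk nk ggk gq — and concatenate.

ggkggknkggkggknkgknnkggkggknkggkgq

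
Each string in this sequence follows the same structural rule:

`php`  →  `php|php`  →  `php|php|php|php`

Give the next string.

Every step duplicates the string with '|' between the halves.
Doubling php|php|php|php with '|' between the halves:

php|php|php|php|php|php|php|php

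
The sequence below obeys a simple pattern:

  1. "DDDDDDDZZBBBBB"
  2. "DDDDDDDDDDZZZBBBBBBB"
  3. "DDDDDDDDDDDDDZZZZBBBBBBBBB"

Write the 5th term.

Term n consists of 3n+1 D's, followed by n Z's, followed by 2n+1 B's, where the shown terms are n = 2, 3, 4.
For term 5, n = 6, so the run lengths are 19, 6, 13.

DDDDDDDDDDDDDDDDDDDZZZZZZBBBBBBBBBBBBB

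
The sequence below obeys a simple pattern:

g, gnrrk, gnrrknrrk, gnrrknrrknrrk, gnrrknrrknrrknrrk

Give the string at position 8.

Every step adds nrrk to the end: s(k+1) = s(k)·nrrk.
From gnrrknrrknrrknrrk, 3 further steps: gnrrknrrknrrknrrk → gnrrknrrknrrknrrknrrk → gnrrknrrknrrknrrknrrknrrk → (answer).

gnrrknrrknrrknrrknrrknrrknrrk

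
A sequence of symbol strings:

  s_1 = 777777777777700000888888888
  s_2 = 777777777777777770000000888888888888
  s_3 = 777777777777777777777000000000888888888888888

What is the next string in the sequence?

777777777777777777777777700000000000888888888888888888

Reading off run lengths: 7 runs 13, 17, 21; 0 runs 5, 7, 9; 8 runs 9, 12, 15 — each is linear in n, where the shown terms are n = 3, 4, 5.
Setting n = 6 gives 25, 11, 18 characters in each block.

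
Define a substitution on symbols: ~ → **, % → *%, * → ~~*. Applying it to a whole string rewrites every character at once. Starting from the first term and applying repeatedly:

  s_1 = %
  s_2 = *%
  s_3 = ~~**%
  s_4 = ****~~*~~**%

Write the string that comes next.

~~*~~*~~*~~*****~~*****~~*~~**%

Expanding ****~~*~~**%: *→~~*, *→~~*, *→~~*, *→~~*, ~→**, ~→**, *→~~*, ~→**, ~→**, *→~~*, *→~~*, %→*%. Concatenated: ~~* ~~* ~~* ~~* ** ** ~~* ** ** ~~* ~~* *%.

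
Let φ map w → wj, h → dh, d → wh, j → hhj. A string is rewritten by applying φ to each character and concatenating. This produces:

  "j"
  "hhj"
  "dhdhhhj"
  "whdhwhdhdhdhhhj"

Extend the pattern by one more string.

Rewriting the 15 symbols of whdhwhdhdhdhhhj one by one yields wj dh wh dh wj dh wh dh wh dh wh dh dh dh hhj; concatenated:

wjdhwhdhwjdhwhdhwhdhwhdhdhdhhhj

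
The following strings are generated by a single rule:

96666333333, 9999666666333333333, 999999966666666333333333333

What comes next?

Reading off run lengths: 9 runs 1, 4, 7; 6 runs 4, 6, 8; 3 runs 6, 9, 12 — each is linear in n (n = 1, 2, …).
Setting n = 4 gives 10, 10, 15 characters in each block.

99999999996666666666333333333333333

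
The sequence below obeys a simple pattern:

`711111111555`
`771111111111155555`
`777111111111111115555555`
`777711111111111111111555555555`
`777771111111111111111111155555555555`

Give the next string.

Term n consists of n-1 7's, followed by 3n+2 1's, followed by 2n-1 5's, where the shown terms are n = 2, 3, 4, 5, 6.
For the next term, n = 7, so the run lengths are 6, 23, 13.

777777111111111111111111111115555555555555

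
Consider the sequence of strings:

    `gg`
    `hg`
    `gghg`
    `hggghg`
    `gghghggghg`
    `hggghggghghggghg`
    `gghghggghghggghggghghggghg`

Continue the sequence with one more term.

hggghggghghggghggghghggghghggghggghghggghg

Each term (from the third on) is the two preceding terms concatenated in order: term 3 = gg·hg = gghg.
So term 8 is hggghggghghggghg·gghghggghghggghggghghggghg.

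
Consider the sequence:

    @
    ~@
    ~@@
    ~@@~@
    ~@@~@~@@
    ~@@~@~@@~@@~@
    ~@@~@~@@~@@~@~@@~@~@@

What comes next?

~@@~@~@@~@@~@~@@~@~@@~@@~@~@@~@@~@

This is a Fibonacci-style word recurrence s(k) = s(k−1)·s(k−2): e.g. ~@·@ = ~@@.
The next term joins ~@@~@~@@~@@~@~@@~@~@@ and ~@@~@~@@~@@~@.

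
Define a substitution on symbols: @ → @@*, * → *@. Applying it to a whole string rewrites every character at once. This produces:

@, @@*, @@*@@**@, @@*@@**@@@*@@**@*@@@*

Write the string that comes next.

Replace each of the 21 characters of @@*@@**@@@*@@**@*@@@* in place — @@* @@* *@ @@* @@* *@ *@ @@* @@* @@* *@ @@* @@* *@ *@ @@* *@ @@* @@* @@* *@ — and concatenate.

@@*@@**@@@*@@**@*@@@*@@*@@**@@@*@@**@*@@@**@@@*@@*@@**@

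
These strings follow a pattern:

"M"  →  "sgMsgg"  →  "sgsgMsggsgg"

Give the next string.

sgsgsgMsggsggsgg

Every step adds sg to the front and sgg to the end of the previous string.
So the next term is sg·sgsgMsggsgg·sgg.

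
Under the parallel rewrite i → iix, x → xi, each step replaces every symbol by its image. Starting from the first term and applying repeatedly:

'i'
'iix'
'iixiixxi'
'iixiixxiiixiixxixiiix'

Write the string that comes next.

Rewriting the 21 symbols of iixiixxiiixiixxixiiix one by one yields iix iix xi iix iix xi xi iix iix iix xi iix iix xi xi iix xi iix iix iix xi; concatenated:

iixiixxiiixiixxixiiixiixiixxiiixiixxixiiixxiiixiixiixxi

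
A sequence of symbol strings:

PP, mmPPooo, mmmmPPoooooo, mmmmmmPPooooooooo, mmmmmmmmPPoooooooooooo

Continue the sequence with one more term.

mmmmmmmmmmPPooooooooooooooo

s(k+1) = mm·s(k)·ooo, so each term gains mm as a prefix and ooo as a suffix.
One more step from mmmmmmmmPPoooooooooooo gives the answer.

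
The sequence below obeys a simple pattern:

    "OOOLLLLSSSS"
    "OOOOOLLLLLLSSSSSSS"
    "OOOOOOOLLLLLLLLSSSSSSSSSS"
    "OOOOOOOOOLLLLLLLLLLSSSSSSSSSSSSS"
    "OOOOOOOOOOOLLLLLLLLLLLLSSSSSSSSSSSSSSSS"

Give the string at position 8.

Each string has the form O^{2n+1} L^{2n+2} S^{3n+1} (n = 1, 2, …).
Setting n = 8 gives 17, 18, 25 characters in each block.

OOOOOOOOOOOOOOOOOLLLLLLLLLLLLLLLLLLSSSSSSSSSSSSSSSSSSSSSSSSS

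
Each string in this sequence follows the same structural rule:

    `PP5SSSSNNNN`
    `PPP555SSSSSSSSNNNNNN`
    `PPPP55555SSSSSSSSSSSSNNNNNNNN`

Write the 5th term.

PPPPPP555555555SSSSSSSSSSSSSSSSSSSSNNNNNNNNNNNN

The n-th term is n+1 P's then 2n-1 5's then 4n S's then 2n+2 N's (n = 1, 2, …).
At n = 5 the blocks have lengths 6, 9, 20, 12.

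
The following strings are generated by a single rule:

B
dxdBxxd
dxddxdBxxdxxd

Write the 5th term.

dxddxddxddxdBxxdxxdxxdxxd

s(k+1) = dxd·s(k)·xxd, so each term gains dxd as a prefix and xxd as a suffix.
From dxddxdBxxdxxd, 2 further steps: dxddxdBxxdxxd → dxddxddxdBxxdxxdxxd → (answer).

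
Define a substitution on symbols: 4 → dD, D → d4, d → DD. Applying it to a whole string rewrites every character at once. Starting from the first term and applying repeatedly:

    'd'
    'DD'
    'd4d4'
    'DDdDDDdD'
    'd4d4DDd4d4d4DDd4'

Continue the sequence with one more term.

Rewriting the 16 symbols of d4d4DDd4d4d4DDd4 one by one yields DD dD DD dD d4 d4 DD dD DD dD DD dD d4 d4 DD dD; concatenated:

DDdDDDdDd4d4DDdDDDdDDDdDd4d4DDdD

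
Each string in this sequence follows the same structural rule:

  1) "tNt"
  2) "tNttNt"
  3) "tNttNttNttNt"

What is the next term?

Every step duplicates the string.
Doubling tNttNttNttNt:

tNttNttNttNttNttNttNttNt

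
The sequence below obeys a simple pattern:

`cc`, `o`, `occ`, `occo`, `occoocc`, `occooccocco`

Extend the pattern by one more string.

occooccoccooccoocc

Each term (from the third on) is the previous term followed by the one before it: term 3 = o·cc = occ.
Continuing: occooccocco · occoocc gives term 7.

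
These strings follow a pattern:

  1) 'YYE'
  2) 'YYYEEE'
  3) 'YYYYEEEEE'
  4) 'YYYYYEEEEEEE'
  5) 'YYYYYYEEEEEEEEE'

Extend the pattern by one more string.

YYYYYYYEEEEEEEEEEE

Each string has the form Y^{n+1} E^{2n-1} (n = 1, 2, …).
For the next term, n = 6, so the run lengths are 7, 11.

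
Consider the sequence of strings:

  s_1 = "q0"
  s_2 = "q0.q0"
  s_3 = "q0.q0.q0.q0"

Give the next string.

q0.q0.q0.q0.q0.q0.q0.q0

Each string is two copies of the previous one joined by '.'.
One more doubling of q0.q0.q0.q0 gives the answer.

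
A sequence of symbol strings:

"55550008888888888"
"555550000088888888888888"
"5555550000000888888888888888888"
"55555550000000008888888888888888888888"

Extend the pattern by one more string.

555555550000000000088888888888888888888888888

Each string has the form 5^{n+2} 0^{2n-1} 8^{4n+2}, where the shown terms are n = 2, 3, 4, 5.
Setting n = 6 gives 8, 11, 26 characters in each block.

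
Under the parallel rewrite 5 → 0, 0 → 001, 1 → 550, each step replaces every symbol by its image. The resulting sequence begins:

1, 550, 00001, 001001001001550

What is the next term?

Rewriting the 15 symbols of 001001001001550 one by one yields 001 001 550 001 001 550 001 001 550 001 001 550 0 0 001; concatenated:

00100155000100155000100155000100155000001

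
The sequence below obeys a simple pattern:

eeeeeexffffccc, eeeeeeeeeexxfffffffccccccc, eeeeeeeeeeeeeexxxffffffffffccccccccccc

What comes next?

Term n consists of 4n+2 e's, followed by n x's, followed by 3n+1 f's, followed by 4n-1 c's (n = 1, 2, …).
For the next term, n = 4, so the run lengths are 18, 4, 13, 15.

eeeeeeeeeeeeeeeeeexxxxfffffffffffffccccccccccccccc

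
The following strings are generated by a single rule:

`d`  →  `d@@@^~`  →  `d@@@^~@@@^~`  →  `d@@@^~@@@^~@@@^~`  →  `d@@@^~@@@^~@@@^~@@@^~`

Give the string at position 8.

d@@@^~@@@^~@@@^~@@@^~@@@^~@@@^~@@@^~

The strings grow by a fixed suffix @@@^~ each time.
From d@@@^~@@@^~@@@^~@@@^~, 3 further steps: d@@@^~@@@^~@@@^~@@@^~ → d@@@^~@@@^~@@@^~@@@^~@@@^~ → d@@@^~@@@^~@@@^~@@@^~@@@^~@@@^~ → (answer).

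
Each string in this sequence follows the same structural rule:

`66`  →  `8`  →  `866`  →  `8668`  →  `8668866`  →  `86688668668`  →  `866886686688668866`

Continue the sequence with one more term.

From term 3 onward, concatenate the last term with the second-to-last: 8·66 = 866, 866·8 = 8668, …
So term 8 is 866886686688668866·86688668668.

86688668668866886686688668668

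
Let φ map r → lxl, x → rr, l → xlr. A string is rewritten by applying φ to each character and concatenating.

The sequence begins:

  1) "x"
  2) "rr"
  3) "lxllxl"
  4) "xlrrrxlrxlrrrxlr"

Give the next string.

φ(xlrrrxlrxlrrrxlr) expands symbol-by-symbol to rr xlr lxl lxl lxl rr xlr lxl rr xlr lxl lxl lxl rr xlr lxl; joining the 16 pieces gives the next term.

rrxlrlxllxllxlrrxlrlxlrrxlrlxllxllxlrrxlrlxl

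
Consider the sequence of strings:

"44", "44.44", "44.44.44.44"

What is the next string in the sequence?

44.44.44.44.44.44.44.44

Each string is two copies of the previous one joined by '.'.
One more doubling of 44.44.44.44 gives the answer.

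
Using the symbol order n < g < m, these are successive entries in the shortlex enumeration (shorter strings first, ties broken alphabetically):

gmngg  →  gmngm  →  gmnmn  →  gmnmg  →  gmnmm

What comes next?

Treat gmnmm as a base-3 numeral over the given alphabet and add one, carrying through any trailing m's.

gmgnn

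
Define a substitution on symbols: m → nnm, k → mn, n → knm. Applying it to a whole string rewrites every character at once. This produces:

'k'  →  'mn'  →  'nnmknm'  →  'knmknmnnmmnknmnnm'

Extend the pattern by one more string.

φ(knmknmnnmmnknmnnm) expands symbol-by-symbol to mn knm nnm mn knm nnm knm knm nnm nnm knm mn knm nnm knm knm nnm; joining the 17 pieces gives the next term.

mnknmnnmmnknmnnmknmknmnnmnnmknmmnknmnnmknmknmnnm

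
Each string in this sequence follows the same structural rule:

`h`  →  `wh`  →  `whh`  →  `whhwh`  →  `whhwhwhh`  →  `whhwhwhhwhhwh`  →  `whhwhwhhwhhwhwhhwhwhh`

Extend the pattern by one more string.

whhwhwhhwhhwhwhhwhwhhwhhwhwhhwhhwh

From term 3 onward, concatenate the last term with the second-to-last: wh·h = whh, whh·wh = whhwh, …
So term 8 is whhwhwhhwhhwhwhhwhwhh·whhwhwhhwhhwh.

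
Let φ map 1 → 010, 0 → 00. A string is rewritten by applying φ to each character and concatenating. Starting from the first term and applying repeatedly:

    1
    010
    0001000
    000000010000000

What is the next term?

Rewriting the 15 symbols of 000000010000000 one by one yields 00 00 00 00 00 00 00 010 00 00 00 00 00 00 00; concatenated:

0000000000000001000000000000000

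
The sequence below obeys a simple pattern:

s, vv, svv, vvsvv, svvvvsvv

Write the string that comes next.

vvsvvsvvvvsvv

Each term (from the third on) is the two preceding terms concatenated in order: term 3 = s·vv = svv.
Continuing: vvsvv · svvvvsvv gives term 6.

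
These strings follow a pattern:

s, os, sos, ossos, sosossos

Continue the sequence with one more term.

ossossosossos

This is a Fibonacci-style word recurrence s(k) = s(k−2)·s(k−1): e.g. s·os = sos.
The next term joins ossos and sosossos.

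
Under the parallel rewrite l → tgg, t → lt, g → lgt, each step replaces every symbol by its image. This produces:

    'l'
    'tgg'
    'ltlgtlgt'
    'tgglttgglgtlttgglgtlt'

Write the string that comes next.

φ(tgglttgglgtlttgglgtlt) expands symbol-by-symbol to lt lgt lgt tgg lt lt lgt lgt tgg lgt lt tgg lt lt lgt lgt tgg lgt lt tgg lt; joining the 21 pieces gives the next term.

ltlgtlgttggltltlgtlgttgglgtlttggltltlgtlgttgglgtlttgglt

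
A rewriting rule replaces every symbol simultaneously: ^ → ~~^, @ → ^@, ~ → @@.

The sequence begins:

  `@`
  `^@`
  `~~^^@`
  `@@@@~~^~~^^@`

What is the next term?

^@^@^@^@@@@@~~^@@@@~~^~~^^@

Apply φ to @@@@~~^~~^^@ symbol by symbol: @→^@, @→^@, @→^@, @→^@, ~→@@, ~→@@, ^→~~^, ~→@@, ~→@@, ^→~~^, ^→~~^, @→^@; joined: ^@ ^@ ^@ ^@ @@ @@ ~~^ @@ @@ ~~^ ~~^ ^@.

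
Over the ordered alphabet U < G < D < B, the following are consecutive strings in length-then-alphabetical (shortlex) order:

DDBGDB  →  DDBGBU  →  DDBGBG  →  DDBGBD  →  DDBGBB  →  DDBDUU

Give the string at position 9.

DDBDUB

Stepping forward 3 times from DDBDUU: DDBDUU → DDBDUG → DDBDUD, then the target.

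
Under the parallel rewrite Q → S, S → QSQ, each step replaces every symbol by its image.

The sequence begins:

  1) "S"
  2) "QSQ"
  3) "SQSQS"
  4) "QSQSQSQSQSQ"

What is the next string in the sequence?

Rewriting each symbol of QSQSQSQSQSQ: Q→S, S→QSQ, Q→S, S→QSQ, Q→S, S→QSQ, Q→S, S→QSQ, Q→S, S→QSQ, Q→S, which concatenates to S QSQ S QSQ S QSQ S QSQ S QSQ S.

SQSQSQSQSQSQSQSQSQSQS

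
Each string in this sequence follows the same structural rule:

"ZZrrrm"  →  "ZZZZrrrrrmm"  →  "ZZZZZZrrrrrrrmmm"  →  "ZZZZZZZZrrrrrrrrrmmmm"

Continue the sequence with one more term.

Term n consists of 2n Z's, followed by 2n+1 r's, followed by n m's (n = 1, 2, …).
At n = 5 the blocks have lengths 10, 11, 5.

ZZZZZZZZZZrrrrrrrrrrrmmmmm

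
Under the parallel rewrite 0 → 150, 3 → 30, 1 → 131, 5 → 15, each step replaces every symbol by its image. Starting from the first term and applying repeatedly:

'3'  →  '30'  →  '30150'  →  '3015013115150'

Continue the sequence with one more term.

3015013115150131301311311513115150

Applying the rule to each of the 13 symbols of 3015013115150 gives the pieces 30 150 131 15 150 131 30 131 131 15 131 15 150, which concatenate to the answer.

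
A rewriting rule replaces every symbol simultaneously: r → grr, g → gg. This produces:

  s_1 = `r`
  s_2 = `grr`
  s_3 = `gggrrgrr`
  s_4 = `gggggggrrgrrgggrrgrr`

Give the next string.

gggggggggggggggrrgrrgggrrgrrgggggggrrgrrgggrrgrr

φ(gggggggrrgrrgggrrgrr) expands symbol-by-symbol to gg gg gg gg gg gg gg grr grr gg grr grr gg gg gg grr grr gg grr grr; joining the 20 pieces gives the next term.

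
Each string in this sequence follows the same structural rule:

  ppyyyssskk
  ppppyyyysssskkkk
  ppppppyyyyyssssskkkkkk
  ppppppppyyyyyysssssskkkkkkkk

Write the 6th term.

ppppppppppppyyyyyyyysssssssskkkkkkkkkkkk

Term n consists of 2n p's, followed by n+2 y's, followed by n+2 s's, followed by 2n k's (n = 1, 2, …).
At n = 6 the blocks have lengths 12, 8, 8, 12.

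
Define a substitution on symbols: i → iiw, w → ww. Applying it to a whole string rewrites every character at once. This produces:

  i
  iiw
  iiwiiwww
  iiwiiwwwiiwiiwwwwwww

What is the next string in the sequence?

iiwiiwwwiiwiiwwwwwwwiiwiiwwwiiwiiwwwwwwwwwwwwwww

φ(iiwiiwwwiiwiiwwwwwww) expands symbol-by-symbol to iiw iiw ww iiw iiw ww ww ww iiw iiw ww iiw iiw ww ww ww ww ww ww ww; joining the 20 pieces gives the next term.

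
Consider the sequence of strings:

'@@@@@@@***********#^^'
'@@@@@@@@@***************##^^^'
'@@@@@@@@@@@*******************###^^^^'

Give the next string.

@@@@@@@@@@@@@***********************####^^^^^

Term n consists of 2n+1 @'s, followed by 4n-1 *'s, followed by n-2 #'s, followed by n-1 ^'s, where the shown terms are n = 3, 4, 5.
For the next term, n = 6, so the run lengths are 13, 23, 4, 5.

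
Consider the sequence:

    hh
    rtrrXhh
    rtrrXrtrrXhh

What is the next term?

rtrrXrtrrXrtrrXhh

Every step adds rtrrX at the front: s(k+1) = rtrrX·s(k).
One more step from rtrrXrtrrXhh gives the answer.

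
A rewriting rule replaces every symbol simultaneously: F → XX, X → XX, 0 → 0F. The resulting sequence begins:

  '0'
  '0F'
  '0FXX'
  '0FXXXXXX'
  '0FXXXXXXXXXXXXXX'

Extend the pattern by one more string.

Rewriting the 16 symbols of 0FXXXXXXXXXXXXXX one by one yields 0F XX XX XX XX XX XX XX XX XX XX XX XX XX XX XX; concatenated:

0FXXXXXXXXXXXXXXXXXXXXXXXXXXXXXX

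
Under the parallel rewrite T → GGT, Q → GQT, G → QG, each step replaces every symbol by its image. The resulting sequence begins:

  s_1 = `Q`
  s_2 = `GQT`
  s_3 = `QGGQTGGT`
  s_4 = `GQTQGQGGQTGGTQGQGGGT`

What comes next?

Applying the rule to each of the 20 symbols of GQTQGQGGQTGGTQGQGGGT gives the pieces QG GQT GGT GQT QG GQT QG QG GQT GGT QG QG GGT GQT QG GQT QG QG QG GGT, which concatenate to the answer.

QGGQTGGTGQTQGGQTQGQGGQTGGTQGQGGGTGQTQGGQTQGQGQGGGT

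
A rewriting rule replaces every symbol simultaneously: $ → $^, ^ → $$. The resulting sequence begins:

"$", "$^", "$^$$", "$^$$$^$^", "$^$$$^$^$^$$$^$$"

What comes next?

Applying the rule to each of the 16 symbols of $^$$$^$^$^$$$^$$ gives the pieces $^ $$ $^ $^ $^ $$ $^ $$ $^ $$ $^ $^ $^ $$ $^ $^, which concatenate to the answer.

$^$$$^$^$^$$$^$$$^$$$^$^$^$$$^$^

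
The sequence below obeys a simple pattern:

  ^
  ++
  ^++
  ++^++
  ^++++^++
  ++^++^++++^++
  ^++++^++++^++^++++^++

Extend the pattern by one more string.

Each term (from the third on) is the two preceding terms concatenated in order: term 3 = ^·++ = ^++.
Continuing: ++^++^++++^++ · ^++++^++++^++^++++^++ gives term 8.

++^++^++++^++^++++^++++^++^++++^++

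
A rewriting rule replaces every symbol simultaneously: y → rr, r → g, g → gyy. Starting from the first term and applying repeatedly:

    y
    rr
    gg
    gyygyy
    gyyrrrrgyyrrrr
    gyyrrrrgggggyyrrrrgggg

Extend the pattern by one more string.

gyyrrrrgggggyygyygyygyygyyrrrrgggggyygyygyygyy

Applying the rule to each of the 22 symbols of gyyrrrrgggggyyrrrrgggg gives the pieces gyy rr rr g g g g gyy gyy gyy gyy gyy rr rr g g g g gyy gyy gyy gyy, which concatenate to the answer.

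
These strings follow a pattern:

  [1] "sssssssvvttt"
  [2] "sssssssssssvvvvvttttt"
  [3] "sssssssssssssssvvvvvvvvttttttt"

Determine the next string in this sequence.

The n-th term is 4n+3 s's then 3n-1 v's then 2n+1 t's (n = 1, 2, …).
At n = 4 the blocks have lengths 19, 11, 9.

sssssssssssssssssssvvvvvvvvvvvttttttttt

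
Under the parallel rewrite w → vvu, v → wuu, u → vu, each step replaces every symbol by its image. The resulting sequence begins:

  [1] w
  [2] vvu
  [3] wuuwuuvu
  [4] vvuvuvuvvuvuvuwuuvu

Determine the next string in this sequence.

wuuwuuvuwuuvuwuuvuwuuwuuvuwuuvuwuuvuvvuvuvuwuuvu

φ(vvuvuvuvvuvuvuwuuvu) expands symbol-by-symbol to wuu wuu vu wuu vu wuu vu wuu wuu vu wuu vu wuu vu vvu vu vu wuu vu; joining the 19 pieces gives the next term.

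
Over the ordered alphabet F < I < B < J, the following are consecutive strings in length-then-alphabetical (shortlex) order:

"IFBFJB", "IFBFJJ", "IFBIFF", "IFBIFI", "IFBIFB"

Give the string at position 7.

Stepping forward 2 times from IFBIFB: IFBIFB → IFBIFJ, then the target.

IFBIIF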